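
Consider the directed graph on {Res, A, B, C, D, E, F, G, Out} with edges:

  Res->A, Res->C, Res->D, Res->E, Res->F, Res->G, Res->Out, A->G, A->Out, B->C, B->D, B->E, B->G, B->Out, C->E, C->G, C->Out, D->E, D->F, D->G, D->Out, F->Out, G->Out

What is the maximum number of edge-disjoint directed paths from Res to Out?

6

Assign every edge capacity 1; by Menger, the answer equals the max flow.
Path Res→Out (+1); total 1.
Path Res→A→Out (+1); total 2.
Path Res→C→Out (+1); total 3.
Path Res→D→Out (+1); total 4.
Path Res→F→Out (+1); total 5.
Path Res→G→Out (+1); total 6.
No residual Res→Out path; max flow = 6.
Certifying cut of size 6: {Res→A, Res→C, Res→D, Res→F, Res→G, Res→Out}.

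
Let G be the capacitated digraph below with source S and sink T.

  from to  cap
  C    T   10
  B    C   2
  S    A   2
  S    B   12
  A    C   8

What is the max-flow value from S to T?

4

Augment S→A→C→T: bottleneck 2, flow now 2.
Augment S→B→C→T: bottleneck 2, flow now 4.
No augmenting path remains; maximum flow = 4.
In the residual graph, reachable from S: {S, B}.
Min-cut edges: S→A (2), B→C (2); capacity 2 + 2 = 4.
This cut is saturated, so no flow can exceed 4.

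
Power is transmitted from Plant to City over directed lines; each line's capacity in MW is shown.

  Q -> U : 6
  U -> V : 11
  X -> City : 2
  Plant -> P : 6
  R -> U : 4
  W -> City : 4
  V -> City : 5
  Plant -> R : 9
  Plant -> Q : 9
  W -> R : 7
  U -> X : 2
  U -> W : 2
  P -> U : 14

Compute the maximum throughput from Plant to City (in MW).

Augment Plant→P→U→V→City: bottleneck 5, flow now 5.
Augment Plant→P→U→W→City: bottleneck 1, flow now 6.
Augment Plant→Q→U→W→City: bottleneck 1, flow now 7.
Augment Plant→Q→U→X→City: bottleneck 2, flow now 9.
No augmenting path remains; maximum flow = 9.
In the residual graph, reachable from Plant: {Plant, P, Q, R, U, V}.
Min-cut edges: U→W (2), U→X (2), V→City (5); capacity 2 + 2 + 5 = 9.
This cut is saturated, so no flow can exceed 9.

9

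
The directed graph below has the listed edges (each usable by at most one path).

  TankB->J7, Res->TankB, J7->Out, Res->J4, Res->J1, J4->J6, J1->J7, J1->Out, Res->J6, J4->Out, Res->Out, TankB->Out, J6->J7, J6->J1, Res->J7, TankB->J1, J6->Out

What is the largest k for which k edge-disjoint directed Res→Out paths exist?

Assign every edge capacity 1; by Menger, the answer equals the max flow.
Path Res→Out (+1); total 1.
Path Res→J6→Out (+1); total 2.
Path Res→TankB→Out (+1); total 3.
Path Res→J1→Out (+1); total 4.
Path Res→J4→Out (+1); total 5.
Path Res→J7→Out (+1); total 6.
No residual Res→Out path; max flow = 6.
Certifying cut of size 6: {Res→J1, Res→J4, Res→J6, Res→J7, Res→Out, Res→TankB}.

6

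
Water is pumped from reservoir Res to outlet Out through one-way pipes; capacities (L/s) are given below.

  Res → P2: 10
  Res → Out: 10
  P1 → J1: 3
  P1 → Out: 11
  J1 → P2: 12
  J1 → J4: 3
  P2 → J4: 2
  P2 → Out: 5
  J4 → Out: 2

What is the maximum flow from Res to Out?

Augment Res→Out: bottleneck 10, flow now 10.
Augment Res→P2→Out: bottleneck 5, flow now 15.
Augment Res→P2→J4→Out: bottleneck 2, flow now 17.
No augmenting path remains; maximum flow = 17.
In the residual graph, reachable from Res: {Res, P2}.
Min-cut edges: Res→Out (10), P2→J4 (2), P2→Out (5); capacity 10 + 2 + 5 = 17.
This cut is saturated, so no flow can exceed 17.

17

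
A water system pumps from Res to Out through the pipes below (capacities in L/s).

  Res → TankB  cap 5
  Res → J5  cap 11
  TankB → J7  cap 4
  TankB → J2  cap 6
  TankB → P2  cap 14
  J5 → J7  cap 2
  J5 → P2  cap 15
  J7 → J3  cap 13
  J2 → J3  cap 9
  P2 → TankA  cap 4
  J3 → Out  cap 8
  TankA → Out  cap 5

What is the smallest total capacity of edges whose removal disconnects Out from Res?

11

Augment Res→TankB→J7→J3→Out: bottleneck 4, flow now 4.
Augment Res→TankB→J2→J3→Out: bottleneck 1, flow now 5.
Augment Res→J5→J7→J3→Out: bottleneck 2, flow now 7.
Augment Res→J5→P2→TankA→Out: bottleneck 4, flow now 11.
No augmenting path remains; maximum flow = 11.
By max-flow min-cut, the minimum cut capacity equals the max flow.
In the residual graph, reachable from Res: {Res, J5, P2}.
Min-cut edges: Res→TankB (5), J5→J7 (2), P2→TankA (4); capacity 5 + 2 + 4 = 11.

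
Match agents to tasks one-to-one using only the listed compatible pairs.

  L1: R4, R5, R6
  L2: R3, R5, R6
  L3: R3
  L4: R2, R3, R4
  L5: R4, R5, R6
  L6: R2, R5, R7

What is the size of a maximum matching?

6

Unit-capacity flow: source→left, listed edges, right→sink; max matching = max flow.
Augmenting path L1→R4 (+1); matched 1.
Augmenting path L2→R3 (+1); matched 2.
Augmenting path L4→R2 (+1); matched 3.
Augmenting path L5→R5 (+1); matched 4.
Augmenting path L6→R7 (+1); matched 5.
Augmenting path L3→R3→L2→R6 (+1); matched 6.
No augmenting path remains; maximum matching = 6.
König certificate: {L1, L2, L3, L4, L5, L6} is a vertex cover of size 6 (every listed pair touches it), so no matching can be larger.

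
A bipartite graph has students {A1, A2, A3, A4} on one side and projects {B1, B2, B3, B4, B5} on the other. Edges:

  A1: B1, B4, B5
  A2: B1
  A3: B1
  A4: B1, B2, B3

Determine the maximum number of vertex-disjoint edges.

Unit-capacity flow: source→left, listed edges, right→sink; max matching = max flow.
Augmenting path A1→B1 (+1); matched 1.
Augmenting path A4→B2 (+1); matched 2.
Augmenting path A2→B1→A1→B4 (+1); matched 3.
No augmenting path remains; maximum matching = 3.
König certificate: {A1, A4, B1} is a vertex cover of size 3 (every listed pair touches it), so no matching can be larger.

3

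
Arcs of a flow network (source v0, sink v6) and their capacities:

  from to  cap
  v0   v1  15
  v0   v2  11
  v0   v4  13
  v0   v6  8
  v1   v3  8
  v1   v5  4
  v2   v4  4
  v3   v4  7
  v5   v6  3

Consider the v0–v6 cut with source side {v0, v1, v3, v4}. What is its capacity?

23

Edges leaving {v0, v1, v3, v4}: v0→v2 (11), v0→v6 (8), v1→v5 (4).
Cut capacity = 11 + 8 + 4 = 23.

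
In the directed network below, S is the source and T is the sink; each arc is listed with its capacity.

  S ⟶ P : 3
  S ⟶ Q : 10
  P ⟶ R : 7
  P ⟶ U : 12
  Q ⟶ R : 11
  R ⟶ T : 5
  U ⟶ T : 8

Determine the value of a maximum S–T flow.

Augment S→P→R→T: bottleneck 3, flow now 3.
Augment S→Q→R→T: bottleneck 2, flow now 5.
Augment S→Q→R→P→U→T: bottleneck 3, flow now 8. (uses reverse residual edge)
No augmenting path remains; maximum flow = 8.
In the residual graph, reachable from S: {S, Q, R}.
Min-cut edges: S→P (3), R→T (5); capacity 3 + 5 = 8.
This cut is saturated, so no flow can exceed 8.

8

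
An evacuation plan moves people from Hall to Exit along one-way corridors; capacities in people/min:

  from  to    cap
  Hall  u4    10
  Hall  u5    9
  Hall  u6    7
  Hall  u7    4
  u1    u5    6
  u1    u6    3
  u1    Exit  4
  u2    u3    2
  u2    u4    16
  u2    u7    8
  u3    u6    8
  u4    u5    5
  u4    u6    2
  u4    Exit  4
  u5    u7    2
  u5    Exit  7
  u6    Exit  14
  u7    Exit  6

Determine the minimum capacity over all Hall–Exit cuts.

Augment Hall→u4→Exit: bottleneck 4, flow now 4.
Augment Hall→u5→Exit: bottleneck 7, flow now 11.
Augment Hall→u6→Exit: bottleneck 7, flow now 18.
Augment Hall→u7→Exit: bottleneck 4, flow now 22.
Augment Hall→u4→u6→Exit: bottleneck 2, flow now 24.
Augment Hall→u5→u7→Exit: bottleneck 2, flow now 26.
No augmenting path remains; maximum flow = 26.
By max-flow min-cut, the minimum cut capacity equals the max flow.
In the residual graph, reachable from Hall: {Hall, u4, u5}.
Min-cut edges: Hall→u6 (7), Hall→u7 (4), u4→u6 (2), u4→Exit (4), u5→u7 (2), u5→Exit (7); capacity 7 + 4 + 2 + 4 + 2 + 7 = 26.

26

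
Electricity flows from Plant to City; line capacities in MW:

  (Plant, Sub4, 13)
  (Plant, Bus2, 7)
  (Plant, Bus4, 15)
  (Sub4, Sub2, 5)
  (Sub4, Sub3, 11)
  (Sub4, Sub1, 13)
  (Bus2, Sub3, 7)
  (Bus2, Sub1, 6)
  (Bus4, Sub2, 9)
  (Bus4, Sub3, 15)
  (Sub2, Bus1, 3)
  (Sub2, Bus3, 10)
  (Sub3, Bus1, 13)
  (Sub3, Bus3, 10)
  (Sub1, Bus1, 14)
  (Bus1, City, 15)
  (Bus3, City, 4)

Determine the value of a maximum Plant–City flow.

19

Augment Plant→Sub4→Sub2→Bus1→City: bottleneck 3, flow now 3.
Augment Plant→Sub4→Sub2→Bus3→City: bottleneck 2, flow now 5.
Augment Plant→Sub4→Sub3→Bus1→City: bottleneck 8, flow now 13.
Augment Plant→Bus2→Sub3→Bus1→City: bottleneck 4, flow now 17.
Augment Plant→Bus2→Sub3→Bus3→City: bottleneck 2, flow now 19.
No augmenting path remains; maximum flow = 19.
In the residual graph, reachable from Plant: {Plant, Sub4, Bus2, Bus4, Sub2, Sub3, Sub1, Bus1, Bus3}.
Min-cut edges: Bus1→City (15), Bus3→City (4); capacity 15 + 4 = 19.
This cut is saturated, so no flow can exceed 19.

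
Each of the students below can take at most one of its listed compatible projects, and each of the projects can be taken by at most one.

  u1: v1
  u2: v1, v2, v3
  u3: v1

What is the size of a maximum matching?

2

Unit-capacity flow: source→left, listed edges, right→sink; max matching = max flow.
Augmenting path u1→v1 (+1); matched 1.
Augmenting path u2→v2 (+1); matched 2.
No augmenting path remains; maximum matching = 2.
König certificate: {u2, v1} is a vertex cover of size 2 (every listed pair touches it), so no matching can be larger.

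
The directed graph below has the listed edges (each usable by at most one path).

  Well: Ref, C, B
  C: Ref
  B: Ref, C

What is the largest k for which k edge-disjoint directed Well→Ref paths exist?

3

Assign every edge capacity 1; by Menger, the answer equals the max flow.
Path Well→Ref (+1); total 1.
Path Well→B→Ref (+1); total 2.
Path Well→C→Ref (+1); total 3.
No residual Well→Ref path; max flow = 3.
Certifying cut of size 3: {Well→B, Well→C, Well→Ref}.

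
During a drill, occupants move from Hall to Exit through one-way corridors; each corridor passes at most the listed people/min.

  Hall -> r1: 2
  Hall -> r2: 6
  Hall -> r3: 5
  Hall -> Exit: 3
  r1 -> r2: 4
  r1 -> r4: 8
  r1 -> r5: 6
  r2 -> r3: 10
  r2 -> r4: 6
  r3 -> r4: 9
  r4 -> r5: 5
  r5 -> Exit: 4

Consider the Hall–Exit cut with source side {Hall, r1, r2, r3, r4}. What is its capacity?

14

Edges leaving {Hall, r1, r2, r3, r4}: Hall→Exit (3), r1→r5 (6), r4→r5 (5).
Cut capacity = 3 + 6 + 5 = 14.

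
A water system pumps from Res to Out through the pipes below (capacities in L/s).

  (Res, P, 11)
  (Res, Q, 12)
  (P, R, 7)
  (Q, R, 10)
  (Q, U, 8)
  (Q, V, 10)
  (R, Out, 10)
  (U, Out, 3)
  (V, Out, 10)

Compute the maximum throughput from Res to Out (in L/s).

19

Augment Res→P→R→Out: bottleneck 7, flow now 7.
Augment Res→Q→R→Out: bottleneck 3, flow now 10.
Augment Res→Q→U→Out: bottleneck 3, flow now 13.
Augment Res→Q→V→Out: bottleneck 6, flow now 19.
No augmenting path remains; maximum flow = 19.
In the residual graph, reachable from Res: {Res, P}.
Min-cut edges: Res→Q (12), P→R (7); capacity 12 + 7 = 19.
This cut is saturated, so no flow can exceed 19.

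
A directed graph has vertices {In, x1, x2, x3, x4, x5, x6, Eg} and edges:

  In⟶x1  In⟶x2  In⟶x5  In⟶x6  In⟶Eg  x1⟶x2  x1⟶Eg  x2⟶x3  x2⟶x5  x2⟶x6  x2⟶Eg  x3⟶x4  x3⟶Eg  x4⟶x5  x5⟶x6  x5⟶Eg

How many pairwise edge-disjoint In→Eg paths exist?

4

Assign every edge capacity 1; by Menger, the answer equals the max flow.
Path In→Eg (+1); total 1.
Path In→x1→Eg (+1); total 2.
Path In→x2→Eg (+1); total 3.
Path In→x5→Eg (+1); total 4.
No residual In→Eg path; max flow = 4.
Certifying cut of size 4: {In→Eg, In→x1, In→x2, In→x5}.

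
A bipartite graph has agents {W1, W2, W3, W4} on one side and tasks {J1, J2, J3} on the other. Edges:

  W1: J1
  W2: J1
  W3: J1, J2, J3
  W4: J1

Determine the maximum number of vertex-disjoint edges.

2

Unit-capacity flow: source→left, listed edges, right→sink; max matching = max flow.
Augmenting path W1→J1 (+1); matched 1.
Augmenting path W3→J2 (+1); matched 2.
No augmenting path remains; maximum matching = 2.
König certificate: {W3, J1} is a vertex cover of size 2 (every listed pair touches it), so no matching can be larger.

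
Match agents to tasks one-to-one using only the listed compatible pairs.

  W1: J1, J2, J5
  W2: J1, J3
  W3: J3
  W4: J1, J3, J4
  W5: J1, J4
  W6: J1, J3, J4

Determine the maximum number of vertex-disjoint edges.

4

Unit-capacity flow: source→left, listed edges, right→sink; max matching = max flow.
Augmenting path W1→J1 (+1); matched 1.
Augmenting path W2→J3 (+1); matched 2.
Augmenting path W4→J4 (+1); matched 3.
Augmenting path W5→J1→W1→J2 (+1); matched 4.
No augmenting path remains; maximum matching = 4.
König certificate: {W1, J1, J3, J4} is a vertex cover of size 4 (every listed pair touches it), so no matching can be larger.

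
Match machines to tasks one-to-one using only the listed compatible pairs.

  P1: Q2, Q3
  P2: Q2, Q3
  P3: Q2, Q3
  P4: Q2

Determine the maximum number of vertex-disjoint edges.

2

Unit-capacity flow: source→left, listed edges, right→sink; max matching = max flow.
Augmenting path P1→Q2 (+1); matched 1.
Augmenting path P2→Q3 (+1); matched 2.
No augmenting path remains; maximum matching = 2.
König certificate: {Q2, Q3} is a vertex cover of size 2 (every listed pair touches it), so no matching can be larger.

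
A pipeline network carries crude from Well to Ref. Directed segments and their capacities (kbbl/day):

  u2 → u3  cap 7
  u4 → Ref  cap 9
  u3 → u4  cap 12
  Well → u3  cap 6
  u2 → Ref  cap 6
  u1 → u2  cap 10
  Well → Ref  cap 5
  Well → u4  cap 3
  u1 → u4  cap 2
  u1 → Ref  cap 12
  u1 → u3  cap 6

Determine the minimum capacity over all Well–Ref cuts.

Augment Well→Ref: bottleneck 5, flow now 5.
Augment Well→u4→Ref: bottleneck 3, flow now 8.
Augment Well→u3→u4→Ref: bottleneck 6, flow now 14.
No augmenting path remains; maximum flow = 14.
By max-flow min-cut, the minimum cut capacity equals the max flow.
In the residual graph, reachable from Well: {Well}.
Min-cut edges: Well→u3 (6), Well→u4 (3), Well→Ref (5); capacity 6 + 3 + 5 = 14.

14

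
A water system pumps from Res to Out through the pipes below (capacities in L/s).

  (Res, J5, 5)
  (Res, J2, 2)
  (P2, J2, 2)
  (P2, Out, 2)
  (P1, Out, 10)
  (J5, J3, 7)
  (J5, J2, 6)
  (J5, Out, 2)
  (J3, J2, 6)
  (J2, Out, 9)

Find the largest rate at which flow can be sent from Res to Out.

7

Augment Res→J5→Out: bottleneck 2, flow now 2.
Augment Res→J2→Out: bottleneck 2, flow now 4.
Augment Res→J5→J2→Out: bottleneck 3, flow now 7.
No augmenting path remains; maximum flow = 7.
In the residual graph, reachable from Res: {Res}.
Min-cut edges: Res→J5 (5), Res→J2 (2); capacity 5 + 2 = 7.
This cut is saturated, so no flow can exceed 7.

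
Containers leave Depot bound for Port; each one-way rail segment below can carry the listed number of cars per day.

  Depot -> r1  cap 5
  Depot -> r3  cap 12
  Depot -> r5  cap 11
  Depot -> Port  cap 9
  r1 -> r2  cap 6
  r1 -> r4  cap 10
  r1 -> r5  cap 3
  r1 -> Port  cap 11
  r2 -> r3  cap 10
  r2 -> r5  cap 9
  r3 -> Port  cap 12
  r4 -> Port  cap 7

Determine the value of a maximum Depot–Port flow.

Augment Depot→Port: bottleneck 9, flow now 9.
Augment Depot→r1→Port: bottleneck 5, flow now 14.
Augment Depot→r3→Port: bottleneck 12, flow now 26.
No augmenting path remains; maximum flow = 26.
In the residual graph, reachable from Depot: {Depot, r5}.
Min-cut edges: Depot→r1 (5), Depot→r3 (12), Depot→Port (9); capacity 5 + 12 + 9 = 26.
This cut is saturated, so no flow can exceed 26.

26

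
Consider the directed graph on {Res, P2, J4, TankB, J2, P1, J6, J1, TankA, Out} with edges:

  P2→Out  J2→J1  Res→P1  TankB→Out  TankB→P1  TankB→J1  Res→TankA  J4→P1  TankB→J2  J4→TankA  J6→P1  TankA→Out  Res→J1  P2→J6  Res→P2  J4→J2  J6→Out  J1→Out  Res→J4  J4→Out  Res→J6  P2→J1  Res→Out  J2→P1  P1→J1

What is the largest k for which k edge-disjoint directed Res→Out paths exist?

Assign every edge capacity 1; by Menger, the answer equals the max flow.
Path Res→Out (+1); total 1.
Path Res→P2→Out (+1); total 2.
Path Res→J4→Out (+1); total 3.
Path Res→J6→Out (+1); total 4.
Path Res→J1→Out (+1); total 5.
Path Res→TankA→Out (+1); total 6.
No residual Res→Out path; max flow = 6.
Certifying cut of size 6: {J1→Out, Res→J4, Res→J6, Res→Out, Res→P2, Res→TankA}.

6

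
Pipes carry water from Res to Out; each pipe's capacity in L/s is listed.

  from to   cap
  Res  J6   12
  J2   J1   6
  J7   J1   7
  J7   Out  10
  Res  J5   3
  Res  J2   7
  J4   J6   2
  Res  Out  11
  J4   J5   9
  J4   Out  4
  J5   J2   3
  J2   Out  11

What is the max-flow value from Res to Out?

21

Augment Res→Out: bottleneck 11, flow now 11.
Augment Res→J2→Out: bottleneck 7, flow now 18.
Augment Res→J5→J2→Out: bottleneck 3, flow now 21.
No augmenting path remains; maximum flow = 21.
In the residual graph, reachable from Res: {Res, J6}.
Min-cut edges: Res→J5 (3), Res→J2 (7), Res→Out (11); capacity 3 + 7 + 11 = 21.
This cut is saturated, so no flow can exceed 21.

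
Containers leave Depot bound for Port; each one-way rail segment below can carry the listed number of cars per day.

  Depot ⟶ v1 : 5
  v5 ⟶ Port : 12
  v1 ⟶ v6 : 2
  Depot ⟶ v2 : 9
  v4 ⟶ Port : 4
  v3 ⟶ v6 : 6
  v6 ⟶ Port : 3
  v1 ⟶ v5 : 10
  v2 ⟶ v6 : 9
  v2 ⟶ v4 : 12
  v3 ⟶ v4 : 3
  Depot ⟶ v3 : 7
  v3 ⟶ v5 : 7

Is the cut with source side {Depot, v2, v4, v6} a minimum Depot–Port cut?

Yes — it is a minimum cut (capacity 19).

Given cut capacity: 5 + 7 + 4 + 3 = 19.
Augment Depot→v1→v5→Port: bottleneck 5, flow now 5.
Augment Depot→v2→v4→Port: bottleneck 4, flow now 9.
Augment Depot→v2→v6→Port: bottleneck 3, flow now 12.
Augment Depot→v3→v5→Port: bottleneck 7, flow now 19.
No augmenting path remains; maximum flow = 19.
Cut capacity 19 equals the max flow, so it is a minimum cut.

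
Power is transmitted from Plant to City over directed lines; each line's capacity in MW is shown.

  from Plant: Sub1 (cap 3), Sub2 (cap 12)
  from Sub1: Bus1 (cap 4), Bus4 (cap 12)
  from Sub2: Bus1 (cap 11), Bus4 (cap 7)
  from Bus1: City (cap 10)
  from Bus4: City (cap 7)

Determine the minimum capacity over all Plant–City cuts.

15

Augment Plant→Sub1→Bus1→City: bottleneck 3, flow now 3.
Augment Plant→Sub2→Bus1→City: bottleneck 7, flow now 10.
Augment Plant→Sub2→Bus4→City: bottleneck 5, flow now 15.
No augmenting path remains; maximum flow = 15.
By max-flow min-cut, the minimum cut capacity equals the max flow.
In the residual graph, reachable from Plant: {Plant}.
Min-cut edges: Plant→Sub1 (3), Plant→Sub2 (12); capacity 3 + 12 = 15.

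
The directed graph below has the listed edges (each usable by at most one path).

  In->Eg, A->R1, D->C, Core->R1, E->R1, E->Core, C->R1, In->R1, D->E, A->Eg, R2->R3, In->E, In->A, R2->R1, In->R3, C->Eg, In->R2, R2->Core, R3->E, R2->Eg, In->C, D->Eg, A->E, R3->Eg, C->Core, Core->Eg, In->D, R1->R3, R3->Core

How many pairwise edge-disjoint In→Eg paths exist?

7

Assign every edge capacity 1; by Menger, the answer equals the max flow.
Path In→Eg (+1); total 1.
Path In→R2→Eg (+1); total 2.
Path In→D→Eg (+1); total 3.
Path In→A→Eg (+1); total 4.
Path In→C→Eg (+1); total 5.
Path In→R3→Eg (+1); total 6.
Path In→E→Core→Eg (+1); total 7.
No residual In→Eg path; max flow = 7.
Certifying cut of size 7: {Core→Eg, In→A, In→C, In→D, In→Eg, In→R2, R3→Eg}.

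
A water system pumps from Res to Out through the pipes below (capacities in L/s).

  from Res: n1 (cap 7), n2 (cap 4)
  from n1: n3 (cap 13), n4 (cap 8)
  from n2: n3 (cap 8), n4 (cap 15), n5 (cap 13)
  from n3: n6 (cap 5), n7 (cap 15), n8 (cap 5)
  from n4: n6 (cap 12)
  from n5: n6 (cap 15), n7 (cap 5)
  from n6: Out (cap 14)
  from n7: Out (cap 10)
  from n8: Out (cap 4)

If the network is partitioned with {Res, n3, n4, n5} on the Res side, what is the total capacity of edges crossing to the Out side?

Edges leaving {Res, n3, n4, n5}: Res→n1 (7), Res→n2 (4), n3→n6 (5), n3→n7 (15), n3→n8 (5), n4→n6 (12), n5→n6 (15), n5→n7 (5).
Cut capacity = 7 + 4 + 5 + 15 + 5 + 12 + 15 + 5 = 68.

68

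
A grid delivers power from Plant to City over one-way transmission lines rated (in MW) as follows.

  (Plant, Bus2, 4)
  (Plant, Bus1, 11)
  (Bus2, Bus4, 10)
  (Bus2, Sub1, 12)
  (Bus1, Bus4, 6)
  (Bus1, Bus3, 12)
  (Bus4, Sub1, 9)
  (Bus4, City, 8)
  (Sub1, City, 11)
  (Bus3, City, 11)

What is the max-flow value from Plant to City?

Augment Plant→Bus2→Bus4→City: bottleneck 4, flow now 4.
Augment Plant→Bus1→Bus4→City: bottleneck 4, flow now 8.
Augment Plant→Bus1→Bus3→City: bottleneck 7, flow now 15.
No augmenting path remains; maximum flow = 15.
In the residual graph, reachable from Plant: {Plant}.
Min-cut edges: Plant→Bus2 (4), Plant→Bus1 (11); capacity 4 + 11 = 15.
This cut is saturated, so no flow can exceed 15.

15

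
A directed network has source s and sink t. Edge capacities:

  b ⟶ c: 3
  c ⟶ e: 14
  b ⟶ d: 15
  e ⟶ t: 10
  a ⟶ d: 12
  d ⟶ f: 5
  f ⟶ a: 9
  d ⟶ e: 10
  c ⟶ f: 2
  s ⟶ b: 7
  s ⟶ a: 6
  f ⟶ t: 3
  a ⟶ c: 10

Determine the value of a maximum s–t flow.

13

Augment s→a→c→e→t: bottleneck 6, flow now 6.
Augment s→b→c→e→t: bottleneck 3, flow now 9.
Augment s→b→d→e→t: bottleneck 1, flow now 10.
Augment s→b→d→f→t: bottleneck 3, flow now 13.
No augmenting path remains; maximum flow = 13.
In the residual graph, reachable from s: {s}.
Min-cut edges: s→a (6), s→b (7); capacity 6 + 7 = 13.
This cut is saturated, so no flow can exceed 13.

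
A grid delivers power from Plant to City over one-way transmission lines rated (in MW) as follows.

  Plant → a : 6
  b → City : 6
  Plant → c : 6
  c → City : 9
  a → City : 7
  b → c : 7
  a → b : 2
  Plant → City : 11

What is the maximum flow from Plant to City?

Augment Plant→City: bottleneck 11, flow now 11.
Augment Plant→a→City: bottleneck 6, flow now 17.
Augment Plant→c→City: bottleneck 6, flow now 23.
No augmenting path remains; maximum flow = 23.
In the residual graph, reachable from Plant: {Plant}.
Min-cut edges: Plant→a (6), Plant→c (6), Plant→City (11); capacity 6 + 6 + 11 = 23.
This cut is saturated, so no flow can exceed 23.

23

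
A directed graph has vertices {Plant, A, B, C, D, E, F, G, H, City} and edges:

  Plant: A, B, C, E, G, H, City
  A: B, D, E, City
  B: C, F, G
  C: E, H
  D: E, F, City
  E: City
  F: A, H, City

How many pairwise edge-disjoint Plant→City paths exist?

4

Assign every edge capacity 1; by Menger, the answer equals the max flow.
Path Plant→City (+1); total 1.
Path Plant→A→City (+1); total 2.
Path Plant→E→City (+1); total 3.
Path Plant→B→F→City (+1); total 4.
No residual Plant→City path; max flow = 4.
Certifying cut of size 4: {E→City, Plant→A, Plant→B, Plant→City}.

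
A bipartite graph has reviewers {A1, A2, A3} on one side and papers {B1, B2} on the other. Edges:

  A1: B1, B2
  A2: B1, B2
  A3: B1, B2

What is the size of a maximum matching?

Unit-capacity flow: source→left, listed edges, right→sink; max matching = max flow.
Augmenting path A1→B1 (+1); matched 1.
Augmenting path A2→B2 (+1); matched 2.
No augmenting path remains; maximum matching = 2.
König certificate: {B1, B2} is a vertex cover of size 2 (every listed pair touches it), so no matching can be larger.

2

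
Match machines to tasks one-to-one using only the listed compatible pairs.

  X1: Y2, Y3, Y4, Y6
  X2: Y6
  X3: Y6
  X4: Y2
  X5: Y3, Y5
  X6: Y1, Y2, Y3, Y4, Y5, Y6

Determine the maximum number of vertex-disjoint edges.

5

Unit-capacity flow: source→left, listed edges, right→sink; max matching = max flow.
Augmenting path X1→Y2 (+1); matched 1.
Augmenting path X2→Y6 (+1); matched 2.
Augmenting path X5→Y3 (+1); matched 3.
Augmenting path X6→Y1 (+1); matched 4.
Augmenting path X4→Y2→X1→Y4 (+1); matched 5.
No augmenting path remains; maximum matching = 5.
König certificate: {X1, X4, X5, X6, Y6} is a vertex cover of size 5 (every listed pair touches it), so no matching can be larger.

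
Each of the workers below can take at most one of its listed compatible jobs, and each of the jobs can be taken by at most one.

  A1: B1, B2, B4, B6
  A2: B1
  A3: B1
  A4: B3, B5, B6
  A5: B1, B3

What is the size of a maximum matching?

Unit-capacity flow: source→left, listed edges, right→sink; max matching = max flow.
Augmenting path A1→B1 (+1); matched 1.
Augmenting path A4→B3 (+1); matched 2.
Augmenting path A2→B1→A1→B2 (+1); matched 3.
Augmenting path A5→B3→A4→B5 (+1); matched 4.
No augmenting path remains; maximum matching = 4.
König certificate: {A1, A4, A5, B1} is a vertex cover of size 4 (every listed pair touches it), so no matching can be larger.

4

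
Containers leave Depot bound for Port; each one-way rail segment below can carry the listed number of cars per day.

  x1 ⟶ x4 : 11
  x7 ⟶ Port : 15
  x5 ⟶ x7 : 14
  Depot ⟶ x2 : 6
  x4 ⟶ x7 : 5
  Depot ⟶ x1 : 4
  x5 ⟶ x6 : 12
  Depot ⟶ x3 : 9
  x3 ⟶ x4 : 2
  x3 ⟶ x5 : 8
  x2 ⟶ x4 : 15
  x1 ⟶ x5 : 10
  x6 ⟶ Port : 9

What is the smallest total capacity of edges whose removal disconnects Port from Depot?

17

Augment Depot→x1→x4→x7→Port: bottleneck 4, flow now 4.
Augment Depot→x2→x4→x7→Port: bottleneck 1, flow now 5.
Augment Depot→x3→x5→x6→Port: bottleneck 8, flow now 13.
Augment Depot→x2→x4→x1→x5→x6→Port: bottleneck 1, flow now 14. (uses reverse residual edge)
Augment Depot→x2→x4→x1→x5→x7→Port: bottleneck 3, flow now 17. (uses reverse residual edge)
No augmenting path remains; maximum flow = 17.
By max-flow min-cut, the minimum cut capacity equals the max flow.
In the residual graph, reachable from Depot: {Depot, x2, x3, x4}.
Min-cut edges: Depot→x1 (4), x3→x5 (8), x4→x7 (5); capacity 4 + 8 + 5 = 17.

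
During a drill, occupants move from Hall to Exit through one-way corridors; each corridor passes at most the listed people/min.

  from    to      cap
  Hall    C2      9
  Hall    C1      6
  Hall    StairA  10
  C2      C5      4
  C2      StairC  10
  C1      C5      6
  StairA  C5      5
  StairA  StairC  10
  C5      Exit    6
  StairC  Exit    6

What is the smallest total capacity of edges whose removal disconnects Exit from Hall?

12

Augment Hall→C2→C5→Exit: bottleneck 4, flow now 4.
Augment Hall→C2→StairC→Exit: bottleneck 5, flow now 9.
Augment Hall→C1→C5→Exit: bottleneck 2, flow now 11.
Augment Hall→StairA→StairC→Exit: bottleneck 1, flow now 12.
No augmenting path remains; maximum flow = 12.
By max-flow min-cut, the minimum cut capacity equals the max flow.
In the residual graph, reachable from Hall: {Hall, C2, C1, StairA, C5, StairC}.
Min-cut edges: C5→Exit (6), StairC→Exit (6); capacity 6 + 6 = 12.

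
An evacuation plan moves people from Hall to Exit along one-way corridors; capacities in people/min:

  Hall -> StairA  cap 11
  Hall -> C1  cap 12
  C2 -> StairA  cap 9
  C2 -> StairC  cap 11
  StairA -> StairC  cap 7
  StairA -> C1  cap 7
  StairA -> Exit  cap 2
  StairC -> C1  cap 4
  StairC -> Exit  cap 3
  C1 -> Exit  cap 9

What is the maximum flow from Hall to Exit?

Augment Hall→StairA→Exit: bottleneck 2, flow now 2.
Augment Hall→C1→Exit: bottleneck 9, flow now 11.
Augment Hall→StairA→StairC→Exit: bottleneck 3, flow now 14.
No augmenting path remains; maximum flow = 14.
In the residual graph, reachable from Hall: {Hall, StairA, StairC, C1}.
Min-cut edges: StairA→Exit (2), StairC→Exit (3), C1→Exit (9); capacity 2 + 3 + 9 = 14.
This cut is saturated, so no flow can exceed 14.

14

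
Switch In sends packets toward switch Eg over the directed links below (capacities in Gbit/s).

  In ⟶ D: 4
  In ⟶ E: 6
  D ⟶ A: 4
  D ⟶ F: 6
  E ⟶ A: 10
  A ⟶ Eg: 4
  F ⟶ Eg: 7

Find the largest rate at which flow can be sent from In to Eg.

8

Augment In→D→A→Eg: bottleneck 4, flow now 4.
Augment In→E→A→D→F→Eg: bottleneck 4, flow now 8. (uses reverse residual edge)
No augmenting path remains; maximum flow = 8.
In the residual graph, reachable from In: {In, E, A}.
Min-cut edges: In→D (4), A→Eg (4); capacity 4 + 4 = 8.
This cut is saturated, so no flow can exceed 8.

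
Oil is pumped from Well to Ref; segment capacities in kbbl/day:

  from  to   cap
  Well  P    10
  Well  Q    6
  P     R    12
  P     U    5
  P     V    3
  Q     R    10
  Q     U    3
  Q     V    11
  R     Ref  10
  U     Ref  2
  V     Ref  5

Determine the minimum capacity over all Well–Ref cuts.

16

Augment Well→P→R→Ref: bottleneck 10, flow now 10.
Augment Well→Q→U→Ref: bottleneck 2, flow now 12.
Augment Well→Q→V→Ref: bottleneck 4, flow now 16.
No augmenting path remains; maximum flow = 16.
By max-flow min-cut, the minimum cut capacity equals the max flow.
In the residual graph, reachable from Well: {Well}.
Min-cut edges: Well→P (10), Well→Q (6); capacity 10 + 6 = 16.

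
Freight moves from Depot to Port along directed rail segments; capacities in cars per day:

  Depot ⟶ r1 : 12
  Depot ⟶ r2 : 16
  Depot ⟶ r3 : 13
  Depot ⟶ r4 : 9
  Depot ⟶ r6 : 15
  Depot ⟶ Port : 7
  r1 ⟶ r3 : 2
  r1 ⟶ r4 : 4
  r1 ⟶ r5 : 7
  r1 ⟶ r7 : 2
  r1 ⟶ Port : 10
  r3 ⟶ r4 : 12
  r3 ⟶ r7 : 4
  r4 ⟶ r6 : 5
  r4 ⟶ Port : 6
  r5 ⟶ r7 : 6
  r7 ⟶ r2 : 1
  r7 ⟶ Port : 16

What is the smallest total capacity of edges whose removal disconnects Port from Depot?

Augment Depot→Port: bottleneck 7, flow now 7.
Augment Depot→r1→Port: bottleneck 10, flow now 17.
Augment Depot→r4→Port: bottleneck 6, flow now 23.
Augment Depot→r1→r7→Port: bottleneck 2, flow now 25.
Augment Depot→r3→r7→Port: bottleneck 4, flow now 29.
No augmenting path remains; maximum flow = 29.
By max-flow min-cut, the minimum cut capacity equals the max flow.
In the residual graph, reachable from Depot: {Depot, r2, r3, r4, r6}.
Min-cut edges: Depot→r1 (12), Depot→Port (7), r3→r7 (4), r4→Port (6); capacity 12 + 7 + 4 + 6 = 29.

29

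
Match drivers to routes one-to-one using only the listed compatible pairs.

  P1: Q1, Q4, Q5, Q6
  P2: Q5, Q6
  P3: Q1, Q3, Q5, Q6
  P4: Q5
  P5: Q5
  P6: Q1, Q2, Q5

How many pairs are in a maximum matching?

Unit-capacity flow: source→left, listed edges, right→sink; max matching = max flow.
Augmenting path P1→Q1 (+1); matched 1.
Augmenting path P2→Q5 (+1); matched 2.
Augmenting path P3→Q3 (+1); matched 3.
Augmenting path P6→Q2 (+1); matched 4.
Augmenting path P4→Q5→P2→Q6 (+1); matched 5.
No augmenting path remains; maximum matching = 5.
König certificate: {P1, P2, P3, P6, Q5} is a vertex cover of size 5 (every listed pair touches it), so no matching can be larger.

5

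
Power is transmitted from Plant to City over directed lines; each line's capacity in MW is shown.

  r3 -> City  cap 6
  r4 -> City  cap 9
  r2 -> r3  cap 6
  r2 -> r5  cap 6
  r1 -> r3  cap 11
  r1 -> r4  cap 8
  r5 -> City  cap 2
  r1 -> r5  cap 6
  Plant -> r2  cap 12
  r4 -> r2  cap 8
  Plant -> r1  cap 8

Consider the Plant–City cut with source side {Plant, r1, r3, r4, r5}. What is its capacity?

Edges leaving {Plant, r1, r3, r4, r5}: Plant→r2 (12), r3→City (6), r4→r2 (8), r4→City (9), r5→City (2).
Cut capacity = 12 + 6 + 8 + 9 + 2 = 37.

37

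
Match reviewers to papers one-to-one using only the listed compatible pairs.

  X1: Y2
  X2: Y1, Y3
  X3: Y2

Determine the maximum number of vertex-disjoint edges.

2

Unit-capacity flow: source→left, listed edges, right→sink; max matching = max flow.
Augmenting path X1→Y2 (+1); matched 1.
Augmenting path X2→Y1 (+1); matched 2.
No augmenting path remains; maximum matching = 2.
König certificate: {X2, Y2} is a vertex cover of size 2 (every listed pair touches it), so no matching can be larger.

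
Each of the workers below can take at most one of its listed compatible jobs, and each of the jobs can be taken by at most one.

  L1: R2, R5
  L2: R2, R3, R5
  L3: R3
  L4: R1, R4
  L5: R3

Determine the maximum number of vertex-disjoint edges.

4

Unit-capacity flow: source→left, listed edges, right→sink; max matching = max flow.
Augmenting path L1→R2 (+1); matched 1.
Augmenting path L2→R3 (+1); matched 2.
Augmenting path L4→R1 (+1); matched 3.
Augmenting path L3→R3→L2→R5 (+1); matched 4.
No augmenting path remains; maximum matching = 4.
König certificate: {L1, L2, L4, R3} is a vertex cover of size 4 (every listed pair touches it), so no matching can be larger.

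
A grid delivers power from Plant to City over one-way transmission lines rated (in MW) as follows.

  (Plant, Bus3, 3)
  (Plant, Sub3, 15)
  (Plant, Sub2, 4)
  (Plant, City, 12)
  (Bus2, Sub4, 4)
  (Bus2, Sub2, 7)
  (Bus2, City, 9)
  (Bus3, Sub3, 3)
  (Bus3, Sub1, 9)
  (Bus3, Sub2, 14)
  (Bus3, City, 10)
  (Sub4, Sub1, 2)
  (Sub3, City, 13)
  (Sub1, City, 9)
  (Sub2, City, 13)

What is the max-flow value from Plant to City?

32

Augment Plant→City: bottleneck 12, flow now 12.
Augment Plant→Bus3→City: bottleneck 3, flow now 15.
Augment Plant→Sub3→City: bottleneck 13, flow now 28.
Augment Plant→Sub2→City: bottleneck 4, flow now 32.
No augmenting path remains; maximum flow = 32.
In the residual graph, reachable from Plant: {Plant, Sub3}.
Min-cut edges: Plant→Bus3 (3), Plant→Sub2 (4), Plant→City (12), Sub3→City (13); capacity 3 + 4 + 12 + 13 = 32.
This cut is saturated, so no flow can exceed 32.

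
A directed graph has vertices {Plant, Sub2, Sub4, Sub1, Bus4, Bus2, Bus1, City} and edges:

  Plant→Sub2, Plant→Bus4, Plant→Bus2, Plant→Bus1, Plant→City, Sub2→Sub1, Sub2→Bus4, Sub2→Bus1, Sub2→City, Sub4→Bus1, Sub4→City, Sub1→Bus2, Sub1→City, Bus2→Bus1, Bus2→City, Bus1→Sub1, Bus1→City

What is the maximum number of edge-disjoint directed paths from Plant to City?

4

Assign every edge capacity 1; by Menger, the answer equals the max flow.
Path Plant→City (+1); total 1.
Path Plant→Sub2→City (+1); total 2.
Path Plant→Bus2→City (+1); total 3.
Path Plant→Bus1→City (+1); total 4.
No residual Plant→City path; max flow = 4.
Certifying cut of size 4: {Plant→Bus1, Plant→Bus2, Plant→City, Plant→Sub2}.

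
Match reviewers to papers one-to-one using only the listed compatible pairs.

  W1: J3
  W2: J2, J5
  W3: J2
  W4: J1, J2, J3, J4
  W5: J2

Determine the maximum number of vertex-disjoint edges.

4

Unit-capacity flow: source→left, listed edges, right→sink; max matching = max flow.
Augmenting path W1→J3 (+1); matched 1.
Augmenting path W2→J2 (+1); matched 2.
Augmenting path W4→J1 (+1); matched 3.
Augmenting path W3→J2→W2→J5 (+1); matched 4.
No augmenting path remains; maximum matching = 4.
König certificate: {W1, W2, W4, J2} is a vertex cover of size 4 (every listed pair touches it), so no matching can be larger.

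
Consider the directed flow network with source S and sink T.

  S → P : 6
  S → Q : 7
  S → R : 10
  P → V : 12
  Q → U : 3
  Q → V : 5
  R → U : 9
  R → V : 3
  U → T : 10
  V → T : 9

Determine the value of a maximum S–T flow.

19

Augment S→P→V→T: bottleneck 6, flow now 6.
Augment S→Q→U→T: bottleneck 3, flow now 9.
Augment S→Q→V→T: bottleneck 3, flow now 12.
Augment S→R→U→T: bottleneck 7, flow now 19.
No augmenting path remains; maximum flow = 19.
In the residual graph, reachable from S: {S, P, Q, R, U, V}.
Min-cut edges: U→T (10), V→T (9); capacity 10 + 9 = 19.
This cut is saturated, so no flow can exceed 19.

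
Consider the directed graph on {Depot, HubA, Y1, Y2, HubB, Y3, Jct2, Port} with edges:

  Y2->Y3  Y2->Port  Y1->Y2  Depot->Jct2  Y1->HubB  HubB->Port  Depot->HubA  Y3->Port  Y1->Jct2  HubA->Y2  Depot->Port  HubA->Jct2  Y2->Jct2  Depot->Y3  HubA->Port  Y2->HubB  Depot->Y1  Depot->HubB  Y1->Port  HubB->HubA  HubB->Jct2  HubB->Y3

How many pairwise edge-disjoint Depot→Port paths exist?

5

Assign every edge capacity 1; by Menger, the answer equals the max flow.
Path Depot→Port (+1); total 1.
Path Depot→HubA→Port (+1); total 2.
Path Depot→Y1→Port (+1); total 3.
Path Depot→HubB→Port (+1); total 4.
Path Depot→Y3→Port (+1); total 5.
No residual Depot→Port path; max flow = 5.
Certifying cut of size 5: {Depot→HubA, Depot→HubB, Depot→Port, Depot→Y1, Depot→Y3}.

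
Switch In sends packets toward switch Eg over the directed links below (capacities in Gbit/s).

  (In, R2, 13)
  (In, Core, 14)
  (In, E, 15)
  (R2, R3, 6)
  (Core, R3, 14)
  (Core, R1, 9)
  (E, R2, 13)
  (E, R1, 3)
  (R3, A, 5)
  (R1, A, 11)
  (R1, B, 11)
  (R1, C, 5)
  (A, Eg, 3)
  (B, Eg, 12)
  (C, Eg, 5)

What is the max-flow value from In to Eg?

15

Augment In→R2→R3→A→Eg: bottleneck 3, flow now 3.
Augment In→Core→R1→B→Eg: bottleneck 9, flow now 12.
Augment In→E→R1→B→Eg: bottleneck 2, flow now 14.
Augment In→E→R1→C→Eg: bottleneck 1, flow now 15.
No augmenting path remains; maximum flow = 15.
In the residual graph, reachable from In: {In, R2, Core, E, R3, A}.
Min-cut edges: Core→R1 (9), E→R1 (3), A→Eg (3); capacity 9 + 3 + 3 = 15.
This cut is saturated, so no flow can exceed 15.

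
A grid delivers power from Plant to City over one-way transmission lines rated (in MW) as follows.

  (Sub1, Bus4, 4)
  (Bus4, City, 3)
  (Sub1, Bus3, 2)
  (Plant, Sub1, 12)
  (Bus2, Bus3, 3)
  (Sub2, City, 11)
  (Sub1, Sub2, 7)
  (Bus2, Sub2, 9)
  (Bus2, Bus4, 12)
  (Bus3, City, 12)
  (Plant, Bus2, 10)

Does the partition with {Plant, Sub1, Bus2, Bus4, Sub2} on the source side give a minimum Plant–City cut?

Yes — it is a minimum cut (capacity 19).

Given cut capacity: 2 + 3 + 3 + 11 = 19.
Augment Plant→Sub1→Bus4→City: bottleneck 3, flow now 3.
Augment Plant→Sub1→Sub2→City: bottleneck 7, flow now 10.
Augment Plant→Sub1→Bus3→City: bottleneck 2, flow now 12.
Augment Plant→Bus2→Sub2→City: bottleneck 4, flow now 16.
Augment Plant→Bus2→Bus3→City: bottleneck 3, flow now 19.
No augmenting path remains; maximum flow = 19.
Cut capacity 19 equals the max flow, so it is a minimum cut.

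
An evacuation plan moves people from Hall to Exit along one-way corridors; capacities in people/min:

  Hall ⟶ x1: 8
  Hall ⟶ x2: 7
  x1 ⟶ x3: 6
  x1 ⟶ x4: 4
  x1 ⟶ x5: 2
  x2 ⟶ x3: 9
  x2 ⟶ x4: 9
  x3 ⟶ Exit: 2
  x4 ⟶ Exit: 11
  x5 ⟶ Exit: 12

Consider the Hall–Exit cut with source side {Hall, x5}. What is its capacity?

27

Edges leaving {Hall, x5}: Hall→x1 (8), Hall→x2 (7), x5→Exit (12).
Cut capacity = 8 + 7 + 12 = 27.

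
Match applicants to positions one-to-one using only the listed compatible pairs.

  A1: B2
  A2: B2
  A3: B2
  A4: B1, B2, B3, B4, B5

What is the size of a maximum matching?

Unit-capacity flow: source→left, listed edges, right→sink; max matching = max flow.
Augmenting path A1→B2 (+1); matched 1.
Augmenting path A4→B1 (+1); matched 2.
No augmenting path remains; maximum matching = 2.
König certificate: {A4, B2} is a vertex cover of size 2 (every listed pair touches it), so no matching can be larger.

2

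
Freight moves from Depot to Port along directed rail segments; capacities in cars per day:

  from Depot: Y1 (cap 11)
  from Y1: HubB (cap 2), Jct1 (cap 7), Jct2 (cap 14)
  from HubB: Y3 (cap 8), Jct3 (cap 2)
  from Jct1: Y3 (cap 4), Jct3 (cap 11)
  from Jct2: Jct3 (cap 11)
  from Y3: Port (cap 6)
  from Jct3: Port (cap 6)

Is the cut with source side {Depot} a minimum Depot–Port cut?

Given cut capacity: 11 = 11.
Augment Depot→Y1→HubB→Y3→Port: bottleneck 2, flow now 2.
Augment Depot→Y1→Jct1→Y3→Port: bottleneck 4, flow now 6.
Augment Depot→Y1→Jct1→Jct3→Port: bottleneck 3, flow now 9.
Augment Depot→Y1→Jct2→Jct3→Port: bottleneck 2, flow now 11.
No augmenting path remains; maximum flow = 11.
Cut capacity 11 equals the max flow, so it is a minimum cut.

Yes — it is a minimum cut (capacity 11).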